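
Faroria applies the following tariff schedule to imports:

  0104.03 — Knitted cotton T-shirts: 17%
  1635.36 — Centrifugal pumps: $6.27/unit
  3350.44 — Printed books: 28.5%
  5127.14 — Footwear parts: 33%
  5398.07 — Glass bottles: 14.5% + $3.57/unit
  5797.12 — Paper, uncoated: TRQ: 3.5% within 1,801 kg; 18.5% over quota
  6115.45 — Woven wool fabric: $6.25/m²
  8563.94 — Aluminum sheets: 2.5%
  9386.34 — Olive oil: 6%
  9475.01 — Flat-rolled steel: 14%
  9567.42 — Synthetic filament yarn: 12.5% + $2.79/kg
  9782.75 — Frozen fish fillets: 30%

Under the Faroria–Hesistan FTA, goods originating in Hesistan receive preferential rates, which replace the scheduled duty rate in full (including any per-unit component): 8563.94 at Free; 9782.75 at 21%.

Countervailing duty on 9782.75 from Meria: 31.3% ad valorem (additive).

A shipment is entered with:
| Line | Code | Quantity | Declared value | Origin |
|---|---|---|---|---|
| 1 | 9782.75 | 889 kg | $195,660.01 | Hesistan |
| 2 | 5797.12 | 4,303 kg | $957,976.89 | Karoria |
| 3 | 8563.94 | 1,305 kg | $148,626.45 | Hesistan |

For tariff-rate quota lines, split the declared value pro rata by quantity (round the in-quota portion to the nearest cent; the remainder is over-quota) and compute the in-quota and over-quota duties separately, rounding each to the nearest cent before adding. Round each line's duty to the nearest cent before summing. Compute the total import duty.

Line 1 (9782.75, Hesistan, 889 kg, $195,660.01):
Base rate for 9782.75 is 30%.
Origin Hesistan qualifies under the Faroria–Hesistan agreement and 9782.75 is covered: preferential rate 21% applies instead.
The additional-duty order on 9782.75 targets Meria, not Hesistan; it does not apply.
Duty = $195,660.01 × 21% = $41,088.60.
Line 2 (5797.12, Karoria, 4,303 kg, $957,976.89):
Code 5797.12 is under a tariff-rate quota (threshold 1,801 kg). In-quota: 1,801 kg at 3.5%; over-quota: 2,502 kg at 18.5%.
Pro-rata value split: in-quota = $957,976.89 × 1,801/4,303 = $400,956.63; over-quota = $957,976.89 − $400,956.63 = $557,020.26.
In-quota duty = $400,956.63 × 3.5% = $14,033.48. Over-quota duty = $557,020.26 × 18.5% = $103,048.75.
Line duty = $14,033.48 + $103,048.75 = $117,082.23.
Line 3 (8563.94, Hesistan, 1,305 kg, $148,626.45):
Base rate for 8563.94 is 2.5%.
Origin Hesistan qualifies under the Faroria–Hesistan agreement and 8563.94 is covered: preferential rate Free applies instead.
Duty = $148,626.45 × 0% = $0.00.
Total = $41,088.60 + $117,082.23 + $0.00 = $158,170.83.

$158,170.83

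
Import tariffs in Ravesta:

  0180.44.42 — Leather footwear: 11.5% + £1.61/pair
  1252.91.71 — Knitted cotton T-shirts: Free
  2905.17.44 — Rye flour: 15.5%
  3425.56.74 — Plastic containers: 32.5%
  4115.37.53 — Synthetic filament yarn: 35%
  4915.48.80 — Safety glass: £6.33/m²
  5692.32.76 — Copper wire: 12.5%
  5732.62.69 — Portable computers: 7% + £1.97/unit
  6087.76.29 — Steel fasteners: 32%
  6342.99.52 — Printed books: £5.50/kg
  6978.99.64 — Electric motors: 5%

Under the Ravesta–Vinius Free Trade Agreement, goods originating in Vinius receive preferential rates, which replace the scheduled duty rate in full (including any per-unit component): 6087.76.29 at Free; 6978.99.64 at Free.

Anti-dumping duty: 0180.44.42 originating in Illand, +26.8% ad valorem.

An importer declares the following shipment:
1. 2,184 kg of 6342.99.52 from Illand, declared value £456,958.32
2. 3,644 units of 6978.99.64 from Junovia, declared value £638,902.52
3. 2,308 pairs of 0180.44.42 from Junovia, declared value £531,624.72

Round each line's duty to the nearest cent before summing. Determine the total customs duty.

£108,809.85

Line 1 (6342.99.52, Illand, 2,184 kg, £456,958.32):
Base rate for 6342.99.52 is £5.50/kg.
Duty = 2,184 × £5.50 = £12,012.00.
Line 2 (6978.99.64, Junovia, 3,644 units, £638,902.52):
Base rate for 6978.99.64 is 5%.
6978.99.64 has an FTA preferential rate, but origin Junovia is not Vinius; base rate stands.
Duty = £638,902.52 × 5% = £31,945.13.
Line 3 (0180.44.42, Junovia, 2,308 pairs, £531,624.72):
Base rate for 0180.44.42 is 11.5% + £1.61/pair.
The additional-duty order on 0180.44.42 targets Illand, not Junovia; it does not apply.
Duty = £531,624.72 × 11.5% + 2,308 × £1.61 = £64,852.72.
Total = £12,012.00 + £31,945.13 + £64,852.72 = £108,809.85.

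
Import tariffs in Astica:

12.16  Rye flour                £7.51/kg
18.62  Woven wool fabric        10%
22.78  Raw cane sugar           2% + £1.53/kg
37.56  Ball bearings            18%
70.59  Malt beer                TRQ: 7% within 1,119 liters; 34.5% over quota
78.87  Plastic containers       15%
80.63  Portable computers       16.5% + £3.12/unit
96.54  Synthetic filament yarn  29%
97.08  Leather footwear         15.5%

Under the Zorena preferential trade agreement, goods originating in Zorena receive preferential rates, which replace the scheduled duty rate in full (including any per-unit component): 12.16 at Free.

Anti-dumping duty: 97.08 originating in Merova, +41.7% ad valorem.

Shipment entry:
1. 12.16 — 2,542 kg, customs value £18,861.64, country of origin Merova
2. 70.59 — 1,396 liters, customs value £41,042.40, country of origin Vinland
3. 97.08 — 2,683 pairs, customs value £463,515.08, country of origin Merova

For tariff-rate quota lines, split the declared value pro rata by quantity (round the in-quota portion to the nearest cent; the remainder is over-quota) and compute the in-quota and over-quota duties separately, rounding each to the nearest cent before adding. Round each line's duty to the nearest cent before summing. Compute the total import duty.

Line 1 (12.16, Merova, 2,542 kg, £18,861.64):
Base rate for 12.16 is £7.51/kg.
12.16 has an FTA preferential rate, but origin Merova is not Zorena; base rate stands.
Duty = 2,542 × £7.51 = £19,090.42.
Line 2 (70.59, Vinland, 1,396 liters, £41,042.40):
Code 70.59 is under a tariff-rate quota (threshold 1,119 liters). In-quota: 1,119 liters at 7%; over-quota: 277 liters at 34.5%.
Pro-rata value split: in-quota = £41,042.40 × 1,119/1,396 = £32,898.60; over-quota = £41,042.40 − £32,898.60 = £8,143.80.
In-quota duty = £32,898.60 × 7% = £2,302.90. Over-quota duty = £8,143.80 × 34.5% = £2,809.61.
Line duty = £2,302.90 + £2,809.61 = £5,112.51.
Line 3 (97.08, Merova, 2,683 pairs, £463,515.08):
Base rate for 97.08 is 15.5%.
Additional duty on 97.08 from Merova: +41.7%. Applied ad valorem rate: 15.5% + 41.7% = 57.2%.
Duty = £463,515.08 × 57.2% = £265,130.63.
Total = £19,090.42 + £5,112.51 + £265,130.63 = £289,333.56.

£289,333.56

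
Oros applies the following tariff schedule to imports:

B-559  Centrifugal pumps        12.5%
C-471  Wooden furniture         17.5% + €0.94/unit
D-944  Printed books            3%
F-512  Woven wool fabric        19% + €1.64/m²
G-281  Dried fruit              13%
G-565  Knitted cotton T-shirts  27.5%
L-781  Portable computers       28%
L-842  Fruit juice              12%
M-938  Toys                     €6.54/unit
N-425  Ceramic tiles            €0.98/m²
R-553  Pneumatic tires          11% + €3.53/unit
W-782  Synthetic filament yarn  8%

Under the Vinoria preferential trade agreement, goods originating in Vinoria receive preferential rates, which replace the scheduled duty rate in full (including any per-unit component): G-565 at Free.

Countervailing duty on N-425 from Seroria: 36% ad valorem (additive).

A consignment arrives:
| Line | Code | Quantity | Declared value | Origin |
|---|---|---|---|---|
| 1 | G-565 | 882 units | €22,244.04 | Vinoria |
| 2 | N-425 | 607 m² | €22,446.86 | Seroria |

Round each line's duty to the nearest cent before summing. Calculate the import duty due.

Line 1 (G-565, Vinoria, 882 units, €22,244.04):
Base rate for G-565 is 27.5%.
Origin Vinoria qualifies under the Oros–Vinoria agreement and G-565 is covered: preferential rate Free applies instead.
Duty = €22,244.04 × 0% = €0.00.
Line 2 (N-425, Seroria, 607 m², €22,446.86):
Base rate for N-425 is €0.98/m².
Additional duty on N-425 from Seroria: +36% ad valorem. Applied ad valorem rate = 36%.
Duty = €22,446.86 × 36% + 607 × €0.98 = €8,675.73.
Total = €0.00 + €8,675.73 = €8,675.73.

€8,675.73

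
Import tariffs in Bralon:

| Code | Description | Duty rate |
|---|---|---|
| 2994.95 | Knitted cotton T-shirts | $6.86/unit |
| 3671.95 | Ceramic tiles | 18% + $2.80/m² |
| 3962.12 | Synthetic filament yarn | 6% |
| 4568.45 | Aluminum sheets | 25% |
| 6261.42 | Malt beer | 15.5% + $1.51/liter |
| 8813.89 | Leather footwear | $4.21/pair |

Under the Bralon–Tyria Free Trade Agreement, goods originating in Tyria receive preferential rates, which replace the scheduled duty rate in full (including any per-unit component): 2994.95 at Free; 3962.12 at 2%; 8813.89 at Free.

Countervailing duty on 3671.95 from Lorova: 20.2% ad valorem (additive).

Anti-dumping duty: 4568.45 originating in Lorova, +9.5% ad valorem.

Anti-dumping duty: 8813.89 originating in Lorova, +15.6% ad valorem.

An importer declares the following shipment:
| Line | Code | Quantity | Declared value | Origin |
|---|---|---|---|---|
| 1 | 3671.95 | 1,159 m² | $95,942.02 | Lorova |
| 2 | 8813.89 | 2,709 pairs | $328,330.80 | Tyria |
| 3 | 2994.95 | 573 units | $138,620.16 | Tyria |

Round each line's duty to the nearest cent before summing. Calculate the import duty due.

$39,895.05

Line 1 (3671.95, Lorova, 1,159 m², $95,942.02):
Base rate for 3671.95 is 18% + $2.80/m².
Additional duty on 3671.95 from Lorova: +20.2%. Applied ad valorem rate: 18% + 20.2% = 38.2%.
Duty = $95,942.02 × 38.2% + 1,159 × $2.80 = $39,895.05.
Line 2 (8813.89, Tyria, 2,709 pairs, $328,330.80):
Base rate for 8813.89 is $4.21/pair.
Origin Tyria qualifies under the Bralon–Tyria agreement and 8813.89 is covered: preferential rate Free applies instead.
The additional-duty order on 8813.89 targets Lorova, not Tyria; it does not apply.
Duty = $328,330.80 × 0% = $0.00.
Line 3 (2994.95, Tyria, 573 units, $138,620.16):
Base rate for 2994.95 is $6.86/unit.
Origin Tyria qualifies under the Bralon–Tyria agreement and 2994.95 is covered: preferential rate Free applies instead.
Duty = $138,620.16 × 0% = $0.00.
Total = $39,895.05 + $0.00 + $0.00 = $39,895.05.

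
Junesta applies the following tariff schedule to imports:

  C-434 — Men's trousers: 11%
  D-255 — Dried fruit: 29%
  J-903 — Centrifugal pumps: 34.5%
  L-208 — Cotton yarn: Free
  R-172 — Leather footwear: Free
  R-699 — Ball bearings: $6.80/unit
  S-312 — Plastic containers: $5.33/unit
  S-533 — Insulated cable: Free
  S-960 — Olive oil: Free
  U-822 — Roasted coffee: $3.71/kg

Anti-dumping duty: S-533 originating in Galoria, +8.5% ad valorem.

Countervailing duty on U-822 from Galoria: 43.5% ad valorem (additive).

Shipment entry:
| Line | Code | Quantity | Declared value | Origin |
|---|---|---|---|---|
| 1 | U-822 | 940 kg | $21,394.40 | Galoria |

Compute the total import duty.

$12,793.96

Line 1 (U-822, Galoria, 940 kg, $21,394.40):
Base rate for U-822 is $3.71/kg.
Additional duty on U-822 from Galoria: +43.5% ad valorem. Applied ad valorem rate = 43.5%.
Duty = $21,394.40 × 43.5% + 940 × $3.71 = $12,793.96.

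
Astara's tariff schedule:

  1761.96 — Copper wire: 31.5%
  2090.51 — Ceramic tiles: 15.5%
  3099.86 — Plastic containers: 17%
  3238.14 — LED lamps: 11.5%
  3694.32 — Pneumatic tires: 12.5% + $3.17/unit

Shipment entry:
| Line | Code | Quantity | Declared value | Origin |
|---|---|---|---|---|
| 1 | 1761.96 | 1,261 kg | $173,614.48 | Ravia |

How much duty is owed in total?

Line 1 (1761.96, Ravia, 1,261 kg, $173,614.48):
Base rate for 1761.96 is 31.5%.
Duty = $173,614.48 × 31.5% = $54,688.56.

$54,688.56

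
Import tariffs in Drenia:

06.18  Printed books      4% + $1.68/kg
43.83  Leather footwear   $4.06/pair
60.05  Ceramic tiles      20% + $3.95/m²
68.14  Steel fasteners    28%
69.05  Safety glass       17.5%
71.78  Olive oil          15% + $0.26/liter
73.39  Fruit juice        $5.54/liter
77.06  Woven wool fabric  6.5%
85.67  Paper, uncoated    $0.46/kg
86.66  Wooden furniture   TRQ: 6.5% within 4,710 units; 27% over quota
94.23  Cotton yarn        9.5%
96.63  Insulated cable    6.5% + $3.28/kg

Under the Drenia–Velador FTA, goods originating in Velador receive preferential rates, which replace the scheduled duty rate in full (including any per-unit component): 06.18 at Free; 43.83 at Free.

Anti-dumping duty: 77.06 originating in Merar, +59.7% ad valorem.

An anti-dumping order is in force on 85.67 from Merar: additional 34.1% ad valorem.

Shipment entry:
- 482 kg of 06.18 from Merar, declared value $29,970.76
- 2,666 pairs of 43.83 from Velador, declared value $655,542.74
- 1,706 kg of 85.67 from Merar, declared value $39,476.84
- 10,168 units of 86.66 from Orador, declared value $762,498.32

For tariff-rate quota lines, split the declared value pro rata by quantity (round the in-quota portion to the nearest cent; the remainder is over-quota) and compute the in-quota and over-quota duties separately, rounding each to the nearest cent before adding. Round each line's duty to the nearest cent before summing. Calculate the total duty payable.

$149,722.90

Line 1 (06.18, Merar, 482 kg, $29,970.76):
Base rate for 06.18 is 4% + $1.68/kg.
06.18 has an FTA preferential rate, but origin Merar is not Velador; base rate stands.
Duty = $29,970.76 × 4% + 482 × $1.68 = $2,008.59.
Line 2 (43.83, Velador, 2,666 pairs, $655,542.74):
Base rate for 43.83 is $4.06/pair.
Origin Velador qualifies under the Drenia–Velador agreement and 43.83 is covered: preferential rate Free applies instead.
Duty = $655,542.74 × 0% = $0.00.
Line 3 (85.67, Merar, 1,706 kg, $39,476.84):
Base rate for 85.67 is $0.46/kg.
Additional duty on 85.67 from Merar: +34.1% ad valorem. Applied ad valorem rate = 34.1%.
Duty = $39,476.84 × 34.1% + 1,706 × $0.46 = $14,246.36.
Line 4 (86.66, Orador, 10,168 units, $762,498.32):
Code 86.66 is under a tariff-rate quota (threshold 4,710 units). In-quota: 4,710 units at 6.5%; over-quota: 5,458 units at 27%.
Pro-rata value split: in-quota = $762,498.32 × 4,710/10,168 = $353,202.90; over-quota = $762,498.32 − $353,202.90 = $409,295.42.
In-quota duty = $353,202.90 × 6.5% = $22,958.19. Over-quota duty = $409,295.42 × 27% = $110,509.76.
Line duty = $22,958.19 + $110,509.76 = $133,467.95.
Total = $2,008.59 + $0.00 + $14,246.36 + $133,467.95 = $149,722.90.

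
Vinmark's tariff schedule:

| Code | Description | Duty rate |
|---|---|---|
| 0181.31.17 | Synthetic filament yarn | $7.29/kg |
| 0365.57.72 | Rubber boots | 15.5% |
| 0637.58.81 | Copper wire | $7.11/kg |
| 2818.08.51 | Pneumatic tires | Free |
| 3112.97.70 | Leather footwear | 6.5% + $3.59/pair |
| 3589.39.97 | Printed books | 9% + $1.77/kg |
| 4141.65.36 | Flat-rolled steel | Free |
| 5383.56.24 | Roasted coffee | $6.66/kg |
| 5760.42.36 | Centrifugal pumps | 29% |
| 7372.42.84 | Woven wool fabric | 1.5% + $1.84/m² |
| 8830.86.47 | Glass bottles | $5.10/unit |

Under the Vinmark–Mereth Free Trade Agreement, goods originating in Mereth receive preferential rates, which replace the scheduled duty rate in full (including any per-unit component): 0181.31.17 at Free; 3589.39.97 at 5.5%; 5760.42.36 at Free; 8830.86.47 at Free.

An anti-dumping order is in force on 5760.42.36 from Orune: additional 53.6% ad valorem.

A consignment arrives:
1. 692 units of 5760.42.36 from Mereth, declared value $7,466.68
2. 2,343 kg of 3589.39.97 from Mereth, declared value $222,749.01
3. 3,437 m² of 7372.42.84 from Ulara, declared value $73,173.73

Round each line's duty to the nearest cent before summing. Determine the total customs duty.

$19,672.89

Line 1 (5760.42.36, Mereth, 692 units, $7,466.68):
Base rate for 5760.42.36 is 29%.
Origin Mereth qualifies under the Vinmark–Mereth agreement and 5760.42.36 is covered: preferential rate Free applies instead.
The additional-duty order on 5760.42.36 targets Orune, not Mereth; it does not apply.
Duty = $7,466.68 × 0% = $0.00.
Line 2 (3589.39.97, Mereth, 2,343 kg, $222,749.01):
Base rate for 3589.39.97 is 9% + $1.77/kg.
Origin Mereth qualifies under the Vinmark–Mereth agreement and 3589.39.97 is covered: preferential rate 5.5% applies instead.
Duty = $222,749.01 × 5.5% = $12,251.20.
Line 3 (7372.42.84, Ulara, 3,437 m², $73,173.73):
Base rate for 7372.42.84 is 1.5% + $1.84/m².
Duty = $73,173.73 × 1.5% + 3,437 × $1.84 = $7,421.69.
Total = $0.00 + $12,251.20 + $7,421.69 = $19,672.89.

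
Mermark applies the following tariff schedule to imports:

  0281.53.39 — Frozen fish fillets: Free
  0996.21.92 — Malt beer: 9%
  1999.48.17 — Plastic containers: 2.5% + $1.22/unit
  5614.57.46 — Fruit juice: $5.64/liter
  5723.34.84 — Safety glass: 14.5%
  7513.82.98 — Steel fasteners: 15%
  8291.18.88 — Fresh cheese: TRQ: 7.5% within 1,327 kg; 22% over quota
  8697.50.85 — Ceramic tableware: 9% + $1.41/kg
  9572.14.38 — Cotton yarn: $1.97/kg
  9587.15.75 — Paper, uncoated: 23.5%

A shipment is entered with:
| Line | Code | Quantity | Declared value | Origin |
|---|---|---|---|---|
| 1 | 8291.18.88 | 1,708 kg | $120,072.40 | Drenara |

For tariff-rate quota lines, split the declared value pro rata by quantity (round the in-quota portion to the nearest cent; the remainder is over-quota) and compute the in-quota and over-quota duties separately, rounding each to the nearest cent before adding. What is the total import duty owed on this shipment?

$12,889.16

Line 1 (8291.18.88, Drenara, 1,708 kg, $120,072.40):
Code 8291.18.88 is under a tariff-rate quota (threshold 1,327 kg). In-quota: 1,327 kg at 7.5%; over-quota: 381 kg at 22%.
Pro-rata value split: in-quota = $120,072.40 × 1,327/1,708 = $93,288.10; over-quota = $120,072.40 − $93,288.10 = $26,784.30.
In-quota duty = $93,288.10 × 7.5% = $6,996.61. Over-quota duty = $26,784.30 × 22% = $5,892.55.
Line duty = $6,996.61 + $5,892.55 = $12,889.16.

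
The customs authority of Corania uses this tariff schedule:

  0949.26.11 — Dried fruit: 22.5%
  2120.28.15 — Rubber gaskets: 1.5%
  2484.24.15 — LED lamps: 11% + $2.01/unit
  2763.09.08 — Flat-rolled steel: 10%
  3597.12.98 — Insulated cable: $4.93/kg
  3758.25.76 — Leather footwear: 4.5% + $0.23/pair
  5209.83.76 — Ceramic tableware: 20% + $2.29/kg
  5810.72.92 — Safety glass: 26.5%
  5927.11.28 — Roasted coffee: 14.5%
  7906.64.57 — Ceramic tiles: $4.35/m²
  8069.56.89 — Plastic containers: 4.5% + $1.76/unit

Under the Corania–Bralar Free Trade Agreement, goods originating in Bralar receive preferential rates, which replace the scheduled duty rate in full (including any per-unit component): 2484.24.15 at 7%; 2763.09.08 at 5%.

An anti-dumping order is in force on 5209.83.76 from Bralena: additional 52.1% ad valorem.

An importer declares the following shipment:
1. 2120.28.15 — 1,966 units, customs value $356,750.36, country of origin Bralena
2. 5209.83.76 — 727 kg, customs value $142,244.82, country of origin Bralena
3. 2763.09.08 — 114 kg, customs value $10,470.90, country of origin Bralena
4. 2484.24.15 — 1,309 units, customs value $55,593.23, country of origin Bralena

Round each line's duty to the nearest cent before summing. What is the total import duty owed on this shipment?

Line 1 (2120.28.15, Bralena, 1,966 units, $356,750.36):
Base rate for 2120.28.15 is 1.5%.
Duty = $356,750.36 × 1.5% = $5,351.26.
Line 2 (5209.83.76, Bralena, 727 kg, $142,244.82):
Base rate for 5209.83.76 is 20% + $2.29/kg.
Additional duty on 5209.83.76 from Bralena: +52.1%. Applied ad valorem rate: 20% + 52.1% = 72.1%.
Duty = $142,244.82 × 72.1% + 727 × $2.29 = $104,223.35.
Line 3 (2763.09.08, Bralena, 114 kg, $10,470.90):
Base rate for 2763.09.08 is 10%.
2763.09.08 has an FTA preferential rate, but origin Bralena is not Bralar; base rate stands.
Duty = $10,470.90 × 10% = $1,047.09.
Line 4 (2484.24.15, Bralena, 1,309 units, $55,593.23):
Base rate for 2484.24.15 is 11% + $2.01/unit.
2484.24.15 has an FTA preferential rate, but origin Bralena is not Bralar; base rate stands.
Duty = $55,593.23 × 11% + 1,309 × $2.01 = $8,746.35.
Total = $5,351.26 + $104,223.35 + $1,047.09 + $8,746.35 = $119,368.05.

$119,368.05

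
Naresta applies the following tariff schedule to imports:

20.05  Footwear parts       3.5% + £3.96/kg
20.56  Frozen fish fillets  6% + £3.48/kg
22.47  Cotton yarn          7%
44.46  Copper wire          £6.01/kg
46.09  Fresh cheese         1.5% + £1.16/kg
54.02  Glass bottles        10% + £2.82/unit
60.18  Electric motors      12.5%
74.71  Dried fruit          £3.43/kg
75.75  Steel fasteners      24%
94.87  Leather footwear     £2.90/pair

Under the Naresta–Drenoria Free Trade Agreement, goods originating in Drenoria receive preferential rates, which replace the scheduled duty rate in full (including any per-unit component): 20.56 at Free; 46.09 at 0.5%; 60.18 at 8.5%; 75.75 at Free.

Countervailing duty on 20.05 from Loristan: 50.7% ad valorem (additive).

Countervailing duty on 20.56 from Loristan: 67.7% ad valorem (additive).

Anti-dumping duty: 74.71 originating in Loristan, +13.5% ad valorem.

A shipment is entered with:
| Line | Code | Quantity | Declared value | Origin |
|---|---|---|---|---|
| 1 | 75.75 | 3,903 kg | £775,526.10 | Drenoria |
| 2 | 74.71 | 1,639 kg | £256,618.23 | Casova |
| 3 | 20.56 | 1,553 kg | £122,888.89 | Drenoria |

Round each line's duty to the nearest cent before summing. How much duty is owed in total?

Line 1 (75.75, Drenoria, 3,903 kg, £775,526.10):
Base rate for 75.75 is 24%.
Origin Drenoria qualifies under the Naresta–Drenoria agreement and 75.75 is covered: preferential rate Free applies instead.
Duty = £775,526.10 × 0% = £0.00.
Line 2 (74.71, Casova, 1,639 kg, £256,618.23):
Base rate for 74.71 is £3.43/kg.
The additional-duty order on 74.71 targets Loristan, not Casova; it does not apply.
Duty = 1,639 × £3.43 = £5,621.77.
Line 3 (20.56, Drenoria, 1,553 kg, £122,888.89):
Base rate for 20.56 is 6% + £3.48/kg.
Origin Drenoria qualifies under the Naresta–Drenoria agreement and 20.56 is covered: preferential rate Free applies instead.
The additional-duty order on 20.56 targets Loristan, not Drenoria; it does not apply.
Duty = £122,888.89 × 0% = £0.00.
Total = £0.00 + £5,621.77 + £0.00 = £5,621.77.

£5,621.77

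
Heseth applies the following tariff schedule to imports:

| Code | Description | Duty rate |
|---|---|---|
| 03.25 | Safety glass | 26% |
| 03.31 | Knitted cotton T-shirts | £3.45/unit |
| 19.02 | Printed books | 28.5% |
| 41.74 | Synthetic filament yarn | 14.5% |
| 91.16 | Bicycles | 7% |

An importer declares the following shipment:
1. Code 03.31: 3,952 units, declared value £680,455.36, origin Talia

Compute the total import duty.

£13,634.40

Line 1 (03.31, Talia, 3,952 units, £680,455.36):
Base rate for 03.31 is £3.45/unit.
Duty = 3,952 × £3.45 = £13,634.40.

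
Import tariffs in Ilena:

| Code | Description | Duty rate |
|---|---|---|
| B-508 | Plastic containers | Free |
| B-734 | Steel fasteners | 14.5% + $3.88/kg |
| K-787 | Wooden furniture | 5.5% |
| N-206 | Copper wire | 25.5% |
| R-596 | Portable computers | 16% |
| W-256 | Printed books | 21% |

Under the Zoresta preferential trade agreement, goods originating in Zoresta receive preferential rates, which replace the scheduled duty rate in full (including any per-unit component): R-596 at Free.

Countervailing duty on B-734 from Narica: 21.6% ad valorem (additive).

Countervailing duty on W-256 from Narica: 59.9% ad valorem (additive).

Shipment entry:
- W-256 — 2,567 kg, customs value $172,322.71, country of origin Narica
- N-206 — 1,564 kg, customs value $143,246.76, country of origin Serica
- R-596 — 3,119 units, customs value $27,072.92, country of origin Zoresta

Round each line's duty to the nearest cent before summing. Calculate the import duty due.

Line 1 (W-256, Narica, 2,567 kg, $172,322.71):
Base rate for W-256 is 21%.
Additional duty on W-256 from Narica: +59.9%. Applied ad valorem rate: 21% + 59.9% = 80.9%.
Duty = $172,322.71 × 80.9% = $139,409.07.
Line 2 (N-206, Serica, 1,564 kg, $143,246.76):
Base rate for N-206 is 25.5%.
Duty = $143,246.76 × 25.5% = $36,527.92.
Line 3 (R-596, Zoresta, 3,119 units, $27,072.92):
Base rate for R-596 is 16%.
Origin Zoresta qualifies under the Ilena–Zoresta agreement and R-596 is covered: preferential rate Free applies instead.
Duty = $27,072.92 × 0% = $0.00.
Total = $139,409.07 + $36,527.92 + $0.00 = $175,936.99.

$175,936.99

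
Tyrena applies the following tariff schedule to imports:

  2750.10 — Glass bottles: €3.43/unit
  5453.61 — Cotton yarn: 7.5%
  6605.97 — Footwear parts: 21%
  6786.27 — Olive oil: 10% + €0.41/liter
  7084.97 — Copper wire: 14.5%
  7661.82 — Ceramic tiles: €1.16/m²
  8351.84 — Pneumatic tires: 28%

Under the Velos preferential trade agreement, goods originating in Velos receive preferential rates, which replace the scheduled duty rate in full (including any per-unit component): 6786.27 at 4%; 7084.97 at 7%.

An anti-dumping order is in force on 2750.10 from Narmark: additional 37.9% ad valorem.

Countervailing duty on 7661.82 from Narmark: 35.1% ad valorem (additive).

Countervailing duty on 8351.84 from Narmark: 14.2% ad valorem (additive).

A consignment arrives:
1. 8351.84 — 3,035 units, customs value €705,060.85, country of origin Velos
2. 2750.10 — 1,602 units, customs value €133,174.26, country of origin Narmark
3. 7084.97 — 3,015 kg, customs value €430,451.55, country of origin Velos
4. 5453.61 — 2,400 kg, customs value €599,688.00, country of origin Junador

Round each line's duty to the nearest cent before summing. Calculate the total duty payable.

Line 1 (8351.84, Velos, 3,035 units, €705,060.85):
Base rate for 8351.84 is 28%.
Origin Velos is the FTA partner but 8351.84 is not on the preference list; base rate stands.
The additional-duty order on 8351.84 targets Narmark, not Velos; it does not apply.
Duty = €705,060.85 × 28% = €197,417.04.
Line 2 (2750.10, Narmark, 1,602 units, €133,174.26):
Base rate for 2750.10 is €3.43/unit.
Additional duty on 2750.10 from Narmark: +37.9% ad valorem. Applied ad valorem rate = 37.9%.
Duty = €133,174.26 × 37.9% + 1,602 × €3.43 = €55,967.90.
Line 3 (7084.97, Velos, 3,015 kg, €430,451.55):
Base rate for 7084.97 is 14.5%.
Origin Velos qualifies under the Tyrena–Velos agreement and 7084.97 is covered: preferential rate 7% applies instead.
Duty = €430,451.55 × 7% = €30,131.61.
Line 4 (5453.61, Junador, 2,400 kg, €599,688.00):
Base rate for 5453.61 is 7.5%.
Duty = €599,688.00 × 7.5% = €44,976.60.
Total = €197,417.04 + €55,967.90 + €30,131.61 + €44,976.60 = €328,493.15.

€328,493.15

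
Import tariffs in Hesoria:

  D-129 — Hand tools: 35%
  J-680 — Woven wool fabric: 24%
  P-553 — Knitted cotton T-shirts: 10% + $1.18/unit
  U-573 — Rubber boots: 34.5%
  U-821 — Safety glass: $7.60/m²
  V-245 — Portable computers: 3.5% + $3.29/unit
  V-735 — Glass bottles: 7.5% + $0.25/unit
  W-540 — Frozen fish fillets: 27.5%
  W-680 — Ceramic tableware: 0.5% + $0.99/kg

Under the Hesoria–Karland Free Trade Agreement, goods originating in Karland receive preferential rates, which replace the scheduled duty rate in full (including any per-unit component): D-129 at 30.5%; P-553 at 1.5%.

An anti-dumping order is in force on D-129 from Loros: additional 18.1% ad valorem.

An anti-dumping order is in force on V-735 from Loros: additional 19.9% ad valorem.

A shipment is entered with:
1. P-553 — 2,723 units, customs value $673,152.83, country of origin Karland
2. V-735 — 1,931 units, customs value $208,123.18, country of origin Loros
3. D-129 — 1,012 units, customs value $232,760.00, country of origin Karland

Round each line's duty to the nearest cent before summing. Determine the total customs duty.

Line 1 (P-553, Karland, 2,723 units, $673,152.83):
Base rate for P-553 is 10% + $1.18/unit.
Origin Karland qualifies under the Hesoria–Karland agreement and P-553 is covered: preferential rate 1.5% applies instead.
Duty = $673,152.83 × 1.5% = $10,097.29.
Line 2 (V-735, Loros, 1,931 units, $208,123.18):
Base rate for V-735 is 7.5% + $0.25/unit.
Additional duty on V-735 from Loros: +19.9%. Applied ad valorem rate: 7.5% + 19.9% = 27.4%.
Duty = $208,123.18 × 27.4% + 1,931 × $0.25 = $57,508.50.
Line 3 (D-129, Karland, 1,012 units, $232,760.00):
Base rate for D-129 is 35%.
Origin Karland qualifies under the Hesoria–Karland agreement and D-129 is covered: preferential rate 30.5% applies instead.
The additional-duty order on D-129 targets Loros, not Karland; it does not apply.
Duty = $232,760.00 × 30.5% = $70,991.80.
Total = $10,097.29 + $57,508.50 + $70,991.80 = $138,597.59.

$138,597.59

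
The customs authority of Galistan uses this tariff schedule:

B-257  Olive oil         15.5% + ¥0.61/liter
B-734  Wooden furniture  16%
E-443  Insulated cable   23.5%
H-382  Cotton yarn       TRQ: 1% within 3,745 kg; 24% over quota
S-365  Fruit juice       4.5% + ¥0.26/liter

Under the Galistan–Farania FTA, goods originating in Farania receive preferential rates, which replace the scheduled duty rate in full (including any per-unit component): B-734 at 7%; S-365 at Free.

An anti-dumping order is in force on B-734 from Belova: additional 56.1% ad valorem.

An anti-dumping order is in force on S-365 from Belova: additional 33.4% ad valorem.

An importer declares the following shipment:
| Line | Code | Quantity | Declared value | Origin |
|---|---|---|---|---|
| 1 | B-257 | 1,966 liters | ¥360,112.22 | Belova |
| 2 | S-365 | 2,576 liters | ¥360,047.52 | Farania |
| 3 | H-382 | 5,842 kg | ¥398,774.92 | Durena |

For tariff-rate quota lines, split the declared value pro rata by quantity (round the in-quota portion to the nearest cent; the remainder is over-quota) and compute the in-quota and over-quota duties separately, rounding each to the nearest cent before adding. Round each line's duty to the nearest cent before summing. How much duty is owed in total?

Line 1 (B-257, Belova, 1,966 liters, ¥360,112.22):
Base rate for B-257 is 15.5% + ¥0.61/liter.
Duty = ¥360,112.22 × 15.5% + 1,966 × ¥0.61 = ¥57,016.65.
Line 2 (S-365, Farania, 2,576 liters, ¥360,047.52):
Base rate for S-365 is 4.5% + ¥0.26/liter.
Origin Farania qualifies under the Galistan–Farania agreement and S-365 is covered: preferential rate Free applies instead.
The additional-duty order on S-365 targets Belova, not Farania; it does not apply.
Duty = ¥360,047.52 × 0% = ¥0.00.
Line 3 (H-382, Durena, 5,842 kg, ¥398,774.92):
Code H-382 is under a tariff-rate quota (threshold 3,745 kg). In-quota: 3,745 kg at 1%; over-quota: 2,097 kg at 24%.
Pro-rata value split: in-quota = ¥398,774.92 × 3,745/5,842 = ¥255,633.70; over-quota = ¥398,774.92 − ¥255,633.70 = ¥143,141.22.
In-quota duty = ¥255,633.70 × 1% = ¥2,556.34. Over-quota duty = ¥143,141.22 × 24% = ¥34,353.89.
Line duty = ¥2,556.34 + ¥34,353.89 = ¥36,910.23.
Total = ¥57,016.65 + ¥0.00 + ¥36,910.23 = ¥93,926.88.

¥93,926.88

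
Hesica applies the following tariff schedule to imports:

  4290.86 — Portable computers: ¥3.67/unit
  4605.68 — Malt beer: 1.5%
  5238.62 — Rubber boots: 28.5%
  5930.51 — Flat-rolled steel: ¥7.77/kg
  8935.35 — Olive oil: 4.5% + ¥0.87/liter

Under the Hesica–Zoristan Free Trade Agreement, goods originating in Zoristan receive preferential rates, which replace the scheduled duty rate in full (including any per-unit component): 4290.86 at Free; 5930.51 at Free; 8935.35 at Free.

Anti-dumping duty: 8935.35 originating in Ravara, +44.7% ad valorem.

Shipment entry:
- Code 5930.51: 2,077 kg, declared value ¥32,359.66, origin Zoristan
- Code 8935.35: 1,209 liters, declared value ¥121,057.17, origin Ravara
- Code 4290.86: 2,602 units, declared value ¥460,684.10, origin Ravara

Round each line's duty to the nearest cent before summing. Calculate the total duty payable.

Line 1 (5930.51, Zoristan, 2,077 kg, ¥32,359.66):
Base rate for 5930.51 is ¥7.77/kg.
Origin Zoristan qualifies under the Hesica–Zoristan agreement and 5930.51 is covered: preferential rate Free applies instead.
Duty = ¥32,359.66 × 0% = ¥0.00.
Line 2 (8935.35, Ravara, 1,209 liters, ¥121,057.17):
Base rate for 8935.35 is 4.5% + ¥0.87/liter.
8935.35 has an FTA preferential rate, but origin Ravara is not Zoristan; base rate stands.
Additional duty on 8935.35 from Ravara: +44.7%. Applied ad valorem rate: 4.5% + 44.7% = 49.2%.
Duty = ¥121,057.17 × 49.2% + 1,209 × ¥0.87 = ¥60,611.96.
Line 3 (4290.86, Ravara, 2,602 units, ¥460,684.10):
Base rate for 4290.86 is ¥3.67/unit.
4290.86 has an FTA preferential rate, but origin Ravara is not Zoristan; base rate stands.
Duty = 2,602 × ¥3.67 = ¥9,549.34.
Total = ¥0.00 + ¥60,611.96 + ¥9,549.34 = ¥70,161.30.

¥70,161.30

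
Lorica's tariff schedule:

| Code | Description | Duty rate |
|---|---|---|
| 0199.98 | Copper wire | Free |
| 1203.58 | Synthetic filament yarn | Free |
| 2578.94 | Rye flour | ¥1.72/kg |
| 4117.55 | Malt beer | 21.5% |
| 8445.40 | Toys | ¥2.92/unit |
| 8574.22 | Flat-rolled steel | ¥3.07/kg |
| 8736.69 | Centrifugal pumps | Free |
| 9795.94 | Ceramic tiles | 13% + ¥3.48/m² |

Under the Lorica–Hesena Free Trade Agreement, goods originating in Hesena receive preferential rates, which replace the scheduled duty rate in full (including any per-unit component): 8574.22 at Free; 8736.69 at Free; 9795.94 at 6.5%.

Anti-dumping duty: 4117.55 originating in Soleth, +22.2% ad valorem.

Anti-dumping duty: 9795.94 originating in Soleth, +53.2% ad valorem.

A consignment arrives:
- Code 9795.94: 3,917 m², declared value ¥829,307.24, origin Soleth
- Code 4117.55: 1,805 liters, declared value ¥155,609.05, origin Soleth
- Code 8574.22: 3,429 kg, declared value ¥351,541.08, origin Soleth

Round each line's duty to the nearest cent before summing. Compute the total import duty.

¥641,160.73

Line 1 (9795.94, Soleth, 3,917 m², ¥829,307.24):
Base rate for 9795.94 is 13% + ¥3.48/m².
9795.94 has an FTA preferential rate, but origin Soleth is not Hesena; base rate stands.
Additional duty on 9795.94 from Soleth: +53.2%. Applied ad valorem rate: 13% + 53.2% = 66.2%.
Duty = ¥829,307.24 × 66.2% + 3,917 × ¥3.48 = ¥562,632.55.
Line 2 (4117.55, Soleth, 1,805 liters, ¥155,609.05):
Base rate for 4117.55 is 21.5%.
Additional duty on 4117.55 from Soleth: +22.2%. Applied ad valorem rate: 21.5% + 22.2% = 43.7%.
Duty = ¥155,609.05 × 43.7% = ¥68,001.15.
Line 3 (8574.22, Soleth, 3,429 kg, ¥351,541.08):
Base rate for 8574.22 is ¥3.07/kg.
8574.22 has an FTA preferential rate, but origin Soleth is not Hesena; base rate stands.
Duty = 3,429 × ¥3.07 = ¥10,527.03.
Total = ¥562,632.55 + ¥68,001.15 + ¥10,527.03 = ¥641,160.73.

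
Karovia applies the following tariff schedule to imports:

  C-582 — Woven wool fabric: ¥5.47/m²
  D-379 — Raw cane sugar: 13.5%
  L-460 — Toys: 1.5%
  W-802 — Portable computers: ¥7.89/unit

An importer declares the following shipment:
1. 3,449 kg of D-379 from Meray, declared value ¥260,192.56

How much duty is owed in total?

Line 1 (D-379, Meray, 3,449 kg, ¥260,192.56):
Base rate for D-379 is 13.5%.
Duty = ¥260,192.56 × 13.5% = ¥35,126.00.

¥35,126.00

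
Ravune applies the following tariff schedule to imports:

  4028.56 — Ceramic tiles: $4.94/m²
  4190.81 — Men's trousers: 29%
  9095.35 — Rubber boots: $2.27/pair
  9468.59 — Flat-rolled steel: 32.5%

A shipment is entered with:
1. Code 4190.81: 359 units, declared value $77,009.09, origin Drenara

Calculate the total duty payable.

Line 1 (4190.81, Drenara, 359 units, $77,009.09):
Base rate for 4190.81 is 29%.
Duty = $77,009.09 × 29% = $22,332.64.

$22,332.64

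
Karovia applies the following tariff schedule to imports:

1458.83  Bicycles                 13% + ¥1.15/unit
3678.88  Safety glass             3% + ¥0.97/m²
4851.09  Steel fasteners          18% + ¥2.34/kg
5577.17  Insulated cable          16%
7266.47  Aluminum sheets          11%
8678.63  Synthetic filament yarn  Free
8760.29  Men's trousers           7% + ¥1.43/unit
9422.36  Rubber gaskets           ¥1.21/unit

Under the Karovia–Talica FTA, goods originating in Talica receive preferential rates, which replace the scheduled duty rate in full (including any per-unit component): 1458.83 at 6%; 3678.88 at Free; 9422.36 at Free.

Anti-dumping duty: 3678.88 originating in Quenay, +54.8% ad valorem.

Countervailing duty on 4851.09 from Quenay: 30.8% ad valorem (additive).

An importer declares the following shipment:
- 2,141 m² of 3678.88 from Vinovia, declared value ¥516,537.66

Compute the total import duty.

Line 1 (3678.88, Vinovia, 2,141 m², ¥516,537.66):
Base rate for 3678.88 is 3% + ¥0.97/m².
3678.88 has an FTA preferential rate, but origin Vinovia is not Talica; base rate stands.
The additional-duty order on 3678.88 targets Quenay, not Vinovia; it does not apply.
Duty = ¥516,537.66 × 3% + 2,141 × ¥0.97 = ¥17,572.90.

¥17,572.90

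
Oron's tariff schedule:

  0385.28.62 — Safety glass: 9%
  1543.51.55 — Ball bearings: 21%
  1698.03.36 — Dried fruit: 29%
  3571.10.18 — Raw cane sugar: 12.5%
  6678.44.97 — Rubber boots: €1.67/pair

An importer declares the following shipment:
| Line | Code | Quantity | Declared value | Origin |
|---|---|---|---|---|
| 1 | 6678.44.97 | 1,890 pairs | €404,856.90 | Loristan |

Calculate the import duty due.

€3,156.30

Line 1 (6678.44.97, Loristan, 1,890 pairs, €404,856.90):
Base rate for 6678.44.97 is €1.67/pair.
Duty = 1,890 × €1.67 = €3,156.30.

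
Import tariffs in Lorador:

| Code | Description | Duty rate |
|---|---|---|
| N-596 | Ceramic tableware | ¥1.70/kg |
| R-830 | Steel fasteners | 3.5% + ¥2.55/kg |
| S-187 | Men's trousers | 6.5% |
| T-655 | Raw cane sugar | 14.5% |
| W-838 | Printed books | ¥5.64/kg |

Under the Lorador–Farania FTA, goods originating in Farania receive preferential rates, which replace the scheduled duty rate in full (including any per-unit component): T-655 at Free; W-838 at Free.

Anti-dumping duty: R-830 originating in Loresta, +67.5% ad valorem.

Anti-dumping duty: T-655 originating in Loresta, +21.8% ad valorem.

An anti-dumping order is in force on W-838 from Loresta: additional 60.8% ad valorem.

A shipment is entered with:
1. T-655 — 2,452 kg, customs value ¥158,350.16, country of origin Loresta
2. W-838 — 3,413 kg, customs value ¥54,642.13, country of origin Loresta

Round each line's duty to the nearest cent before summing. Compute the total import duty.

Line 1 (T-655, Loresta, 2,452 kg, ¥158,350.16):
Base rate for T-655 is 14.5%.
T-655 has an FTA preferential rate, but origin Loresta is not Farania; base rate stands.
Additional duty on T-655 from Loresta: +21.8%. Applied ad valorem rate: 14.5% + 21.8% = 36.3%.
Duty = ¥158,350.16 × 36.3% = ¥57,481.11.
Line 2 (W-838, Loresta, 3,413 kg, ¥54,642.13):
Base rate for W-838 is ¥5.64/kg.
W-838 has an FTA preferential rate, but origin Loresta is not Farania; base rate stands.
Additional duty on W-838 from Loresta: +60.8% ad valorem. Applied ad valorem rate = 60.8%.
Duty = ¥54,642.13 × 60.8% + 3,413 × ¥5.64 = ¥52,471.74.
Total = ¥57,481.11 + ¥52,471.74 = ¥109,952.85.

¥109,952.85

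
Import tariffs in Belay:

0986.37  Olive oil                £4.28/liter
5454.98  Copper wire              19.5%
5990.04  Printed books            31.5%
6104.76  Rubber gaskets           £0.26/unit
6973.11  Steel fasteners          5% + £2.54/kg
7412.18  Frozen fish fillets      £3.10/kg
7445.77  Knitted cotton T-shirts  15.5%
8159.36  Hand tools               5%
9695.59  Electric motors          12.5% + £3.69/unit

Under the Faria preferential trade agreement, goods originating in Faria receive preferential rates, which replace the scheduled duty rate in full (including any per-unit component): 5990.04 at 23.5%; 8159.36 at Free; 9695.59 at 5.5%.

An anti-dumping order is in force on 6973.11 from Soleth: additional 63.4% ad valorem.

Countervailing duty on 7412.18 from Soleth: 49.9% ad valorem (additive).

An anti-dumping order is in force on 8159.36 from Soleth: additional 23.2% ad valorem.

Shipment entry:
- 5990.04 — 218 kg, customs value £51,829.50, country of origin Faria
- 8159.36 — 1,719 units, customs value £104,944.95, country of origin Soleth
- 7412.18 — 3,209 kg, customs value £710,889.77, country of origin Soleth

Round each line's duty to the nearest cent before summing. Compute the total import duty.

Line 1 (5990.04, Faria, 218 kg, £51,829.50):
Base rate for 5990.04 is 31.5%.
Origin Faria qualifies under the Belay–Faria agreement and 5990.04 is covered: preferential rate 23.5% applies instead.
Duty = £51,829.50 × 23.5% = £12,179.93.
Line 2 (8159.36, Soleth, 1,719 units, £104,944.95):
Base rate for 8159.36 is 5%.
8159.36 has an FTA preferential rate, but origin Soleth is not Faria; base rate stands.
Additional duty on 8159.36 from Soleth: +23.2%. Applied ad valorem rate: 5% + 23.2% = 28.2%.
Duty = £104,944.95 × 28.2% = £29,594.48.
Line 3 (7412.18, Soleth, 3,209 kg, £710,889.77):
Base rate for 7412.18 is £3.10/kg.
Additional duty on 7412.18 from Soleth: +49.9% ad valorem. Applied ad valorem rate = 49.9%.
Duty = £710,889.77 × 49.9% + 3,209 × £3.10 = £364,681.90.
Total = £12,179.93 + £29,594.48 + £364,681.90 = £406,456.31.

£406,456.31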